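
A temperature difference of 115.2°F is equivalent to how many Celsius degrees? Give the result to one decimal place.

An interval of 1°F corresponds to 5/9°C.
115.2 × 5/9 = 64.0.

64.0°C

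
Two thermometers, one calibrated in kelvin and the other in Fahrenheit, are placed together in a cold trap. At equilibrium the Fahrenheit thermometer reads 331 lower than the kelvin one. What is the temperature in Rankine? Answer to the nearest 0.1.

Let x be the kelvin reading; then the Fahrenheit reading is 1.8·x - 459.67.
(1.8·x - 459.67) - x = -331  ⇒  (0.8)·x = 128.67  ⇒  x = 160.8375 K.
In Celsius: 160.8375 - 273.15 = -112.3125°C.
In Rankine: -112.3125 × 1.8 + 491.67 = 289.5°R.

289.5°R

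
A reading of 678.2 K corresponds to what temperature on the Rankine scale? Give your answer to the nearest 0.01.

In Celsius: 678.2 - 273.15 = 405.0500°C.
In Rankine: 405.0500 × 1.8 + 491.67 = 1220.76°R.

1220.76°R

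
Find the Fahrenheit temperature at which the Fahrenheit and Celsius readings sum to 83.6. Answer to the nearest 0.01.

65.17°F

Let F be the Fahrenheit reading. The Celsius reading is C = 5/9·F - 17.7778.
Require F + C = 83.6: (14/9)·F - 17.7778 = 83.6.
F = (83.6 + 17.7778) / (14/9) = 65.17.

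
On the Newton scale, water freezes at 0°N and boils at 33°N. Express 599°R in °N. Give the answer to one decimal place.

19.7°N

First in Celsius: (599 - 491.67) × 5/9 = 59.6278°C.
Linearly onto the Newton scale: 0 + (59.6278 / 100) × (33 - 0) = 19.7°N.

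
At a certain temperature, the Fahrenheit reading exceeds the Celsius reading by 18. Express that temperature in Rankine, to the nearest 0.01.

460.17°R

Let x be the Fahrenheit reading; then the Celsius reading is 5/9·x - 17.7778.
(5/9·x - 17.7778) - x = -18  ⇒  (-4/9)·x = -2/9  ⇒  x = 0.5000°F.
In Celsius: (0.5 - 32) × 5/9 = -17.5000°C.
In Rankine: -17.5000 × 1.8 + 491.67 = 460.17°R.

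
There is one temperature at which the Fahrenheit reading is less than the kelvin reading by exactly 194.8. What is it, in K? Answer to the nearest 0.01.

331.09 K

Let K be the kelvin reading. The Fahrenheit reading is F = 1.8·K - 459.67.
Require F - K = -194.8: (0.8)·K - 459.67 = -194.8.
K = (-194.8 + 459.67) / (0.8) = 331.09.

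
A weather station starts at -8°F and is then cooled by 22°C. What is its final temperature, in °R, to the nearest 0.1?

Initial temperature in Celsius: (-8 - 32) × 5/9 = -22.2222°C.
Final Celsius temperature: -22.2222 - 22.0000 = -44.2222°C.
In Rankine: -44.2222 × 1.8 + 491.67 = 412.1°R.

412.1°R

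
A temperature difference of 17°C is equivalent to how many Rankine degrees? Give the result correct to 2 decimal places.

30.60°R

An interval of 1°C corresponds to 1.8°R.
17 × 1.8 = 30.60.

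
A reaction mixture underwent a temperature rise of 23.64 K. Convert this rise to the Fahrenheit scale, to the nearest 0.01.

For a temperature interval the offset drops out; only the factor 1.8 applies.
23.64 × 1.8 = 42.55.

42.55°F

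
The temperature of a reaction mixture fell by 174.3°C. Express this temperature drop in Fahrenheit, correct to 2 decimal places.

313.74°F

An interval of 1°C corresponds to 1.8°F.
174.3 × 1.8 = 313.74.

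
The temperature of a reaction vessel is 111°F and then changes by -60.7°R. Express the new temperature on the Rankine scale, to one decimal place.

Initial temperature in Celsius: (111 - 32) × 5/9 = 43.8889°C.
The 60.7°R change is an interval, so only the factor 5/9 applies: -60.7 × 5/9 = -33.7222°C.
Final Celsius temperature: 43.8889 - 33.7222 = 10.1667°C.
In Rankine: 10.1667 × 1.8 + 491.67 = 510.0°R.

510.0°R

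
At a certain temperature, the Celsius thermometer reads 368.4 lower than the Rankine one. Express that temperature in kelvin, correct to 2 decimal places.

Let x be the Rankine reading; then the Celsius reading is 5/9·x - 273.15.
(5/9·x - 273.15) - x = -368.4  ⇒  (-4/9)·x = -95.25  ⇒  x = 214.3125°R.
In Celsius: (214.3125 - 491.67) × 5/9 = -154.0875°C.
In kelvin: -154.0875 + 273.15 = 119.06 K.

119.06 K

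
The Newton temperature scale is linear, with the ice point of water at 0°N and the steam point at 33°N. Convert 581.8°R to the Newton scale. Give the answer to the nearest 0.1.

First in Celsius: (581.8 - 491.67) × 5/9 = 50.0722°C.
Linearly onto the Newton scale: 0 + (50.0722 / 100) × (33 - 0) = 16.5°N.

16.5°N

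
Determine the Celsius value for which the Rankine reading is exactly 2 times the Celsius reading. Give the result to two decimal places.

Let C be the Celsius reading. The Rankine reading is R = 1.8·C + 491.67.
Require R = 2·C: 1.8·C + 491.67 = 2·C.
(-0.2)·C = -491.67  ⇒  C = 2458.35.

2458.35°C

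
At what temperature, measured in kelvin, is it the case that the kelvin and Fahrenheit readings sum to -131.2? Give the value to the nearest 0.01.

Let K be the kelvin reading. The Fahrenheit reading is F = 1.8·K - 459.67.
Require K + F = -131.2: (2.8)·K - 459.67 = -131.2.
K = (-131.2 + 459.67) / (2.8) = 117.31.

117.31 K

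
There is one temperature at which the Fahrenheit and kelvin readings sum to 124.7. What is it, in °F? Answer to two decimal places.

Let F be the Fahrenheit reading. The kelvin reading is K = 5/9·F + 255.372.
Require F + K = 124.7: (14/9)·F + 255.372 = 124.7.
F = (124.7 - 255.372) / (14/9) = -84.00.

-84.00°F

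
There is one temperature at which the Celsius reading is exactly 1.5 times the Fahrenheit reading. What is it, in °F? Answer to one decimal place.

Let F be the Fahrenheit reading. The Celsius reading is C = 5/9·F - 17.7778.
Require C = 1.5·F: 5/9·F - 17.7778 = 1.5·F.
(-17/18)·F = 17.7778  ⇒  F = -18.8.

-18.8°F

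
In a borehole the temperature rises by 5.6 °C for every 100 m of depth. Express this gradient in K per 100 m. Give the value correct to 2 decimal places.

Since only a temperature interval is involved, the additive offset between the scales drops out.
A change of 1°C is a change of 1 K, so 5.6 × 1 = 5.60.

5.60 K/100 m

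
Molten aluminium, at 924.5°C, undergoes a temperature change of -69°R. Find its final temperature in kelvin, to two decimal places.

The 69°R change is an interval, so only the factor 5/9 applies: -69 × 5/9 = -38.3333°C.
Final Celsius temperature: 924.5000 - 38.3333 = 886.1667°C.
In kelvin: 886.1667 + 273.15 = 1159.32 K.

1159.32 K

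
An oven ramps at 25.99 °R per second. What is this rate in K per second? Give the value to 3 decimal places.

14.439 K/second

The quantity depends on a temperature interval, so only the ratio of degree sizes applies; the offset between the scales is irrelevant.
A change of 1°R is a change of 5/9 K, so 25.99 × 5/9 = 14.439.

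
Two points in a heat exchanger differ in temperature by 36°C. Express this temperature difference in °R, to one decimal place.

For a temperature interval the offset drops out; only the factor 1.8 applies.
36 × 1.8 = 64.8.

64.8°R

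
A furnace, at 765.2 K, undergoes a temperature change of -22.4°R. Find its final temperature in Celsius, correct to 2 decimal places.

Initial temperature in Celsius: 765.2 - 273.15 = 492.0500°C.
The 22.4°R change is an interval, so only the factor 5/9 applies: -22.4 × 5/9 = -12.4444°C.
Final Celsius temperature: 492.0500 - 12.4444 = 479.6056°C.

479.61°C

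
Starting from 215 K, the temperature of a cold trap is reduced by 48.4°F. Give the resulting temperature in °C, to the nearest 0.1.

-85.0°C

Initial temperature in Celsius: 215 - 273.15 = -58.1500°C.
The 48.4°F change is an interval, so only the factor 5/9 applies: -48.4 × 5/9 = -26.8889°C.
Final Celsius temperature: -58.1500 - 26.8889 = -85.0389°C.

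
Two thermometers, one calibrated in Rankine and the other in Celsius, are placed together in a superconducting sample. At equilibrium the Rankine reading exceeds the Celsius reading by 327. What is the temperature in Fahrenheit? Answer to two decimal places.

-338.51°F

Let x be the Rankine reading; then the Celsius reading is 5/9·x - 273.15.
(5/9·x - 273.15) - x = -327  ⇒  (-4/9)·x = -53.85  ⇒  x = 121.1625°R.
In Celsius: (121.1625 - 491.67) × 5/9 = -205.8375°C.
In Fahrenheit: -205.8375 × 1.8 + 32 = -338.51°F.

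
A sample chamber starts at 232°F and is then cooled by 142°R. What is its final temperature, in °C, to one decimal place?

32.2°C

Initial temperature in Celsius: (232 - 32) × 5/9 = 111.1111°C.
The 142°R change is an interval, so only the factor 5/9 applies: -142 × 5/9 = -78.8889°C.
Final Celsius temperature: 111.1111 - 78.8889 = 32.2222°C.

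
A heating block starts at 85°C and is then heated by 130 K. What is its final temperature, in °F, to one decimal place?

The 130 K change is an interval; Kelvin and Celsius degrees are the same size, so ΔC = +130°C.
Final Celsius temperature: 85.0000 + 130.0000 = 215.0000°C.
In Fahrenheit: 215.0000 × 1.8 + 32 = 419.0°F.

419.0°F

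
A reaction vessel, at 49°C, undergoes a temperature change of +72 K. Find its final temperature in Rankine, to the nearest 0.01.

The 72 K change is an interval; Kelvin and Celsius degrees are the same size, so ΔC = +72°C.
Final Celsius temperature: 49.0000 + 72.0000 = 121.0000°C.
In Rankine: 121.0000 × 1.8 + 491.67 = 709.47°R.

709.47°R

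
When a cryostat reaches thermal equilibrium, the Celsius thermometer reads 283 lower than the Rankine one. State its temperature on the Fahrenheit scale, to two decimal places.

-437.51°F

Let x be the Rankine reading; then the Celsius reading is 5/9·x - 273.15.
(5/9·x - 273.15) - x = -283  ⇒  (-4/9)·x = -9.85  ⇒  x = 22.1625°R.
In Celsius: (22.1625 - 491.67) × 5/9 = -260.8375°C.
In Fahrenheit: -260.8375 × 1.8 + 32 = -437.51°F.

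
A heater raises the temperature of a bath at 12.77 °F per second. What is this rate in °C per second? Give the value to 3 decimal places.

7.094 °C/second

Since only a temperature interval is involved, the additive offset between the scales drops out.
A change of 1°F is a change of 5/9°C, so 12.77 × 5/9 = 7.094.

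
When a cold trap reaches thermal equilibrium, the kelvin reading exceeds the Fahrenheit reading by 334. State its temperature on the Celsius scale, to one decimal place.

Let x be the kelvin reading; then the Fahrenheit reading is 1.8·x - 459.67.
(1.8·x - 459.67) - x = -334  ⇒  (0.8)·x = 125.67  ⇒  x = 157.0875 K.
In Celsius: 157.0875 - 273.15 = -116.1°C.

-116.1°C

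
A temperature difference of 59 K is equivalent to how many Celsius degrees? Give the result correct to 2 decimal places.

Kelvin and Celsius degrees are the same size, so the interval is unchanged: 59.00.

59.00°C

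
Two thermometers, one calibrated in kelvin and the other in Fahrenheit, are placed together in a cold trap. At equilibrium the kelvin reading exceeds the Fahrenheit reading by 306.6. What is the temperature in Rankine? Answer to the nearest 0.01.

Let x be the kelvin reading; then the Fahrenheit reading is 1.8·x - 459.67.
(1.8·x - 459.67) - x = -306.6  ⇒  (0.8)·x = 153.07  ⇒  x = 191.3375 K.
In Celsius: 191.3375 - 273.15 = -81.8125°C.
In Rankine: -81.8125 × 1.8 + 491.67 = 344.41°R.

344.41°R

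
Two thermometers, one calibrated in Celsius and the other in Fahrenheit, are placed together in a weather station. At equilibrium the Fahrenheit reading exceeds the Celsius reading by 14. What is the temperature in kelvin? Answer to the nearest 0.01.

250.65 K

Let x be the Celsius reading; then the Fahrenheit reading is 1.8·x + 32.
(1.8·x + 32) - x = 14  ⇒  (0.8)·x = -18  ⇒  x = -22.5000°C.
In kelvin: -22.5000 + 273.15 = 250.65 K.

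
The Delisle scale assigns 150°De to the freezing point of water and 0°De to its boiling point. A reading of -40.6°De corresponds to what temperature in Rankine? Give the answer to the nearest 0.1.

720.4°R

Linear interpolation between the fixed points: C = (-40.6 - 150) × 100 / (0 - 150) = 127.0667°C.
Then 127.0667 × 1.8 + 491.67 = 720.4°R.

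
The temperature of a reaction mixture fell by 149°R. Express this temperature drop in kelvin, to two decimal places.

82.78 K

For a temperature interval the offset drops out; only the factor 5/9 applies.
149 × 5/9 = 82.78.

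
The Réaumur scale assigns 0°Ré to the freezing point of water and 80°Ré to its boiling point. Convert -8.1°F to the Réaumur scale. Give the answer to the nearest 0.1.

First in Celsius: (-8.1 - 32) × 5/9 = -22.2778°C.
Linearly onto the Réaumur scale: 0 + (-22.2778 / 100) × (80 - 0) = -17.8°Ré.

-17.8°Ré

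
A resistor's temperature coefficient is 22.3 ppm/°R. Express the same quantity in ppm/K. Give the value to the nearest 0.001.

The quantity depends on a temperature interval, so only the ratio of degree sizes applies; the offset between the scales is irrelevant.
A change of 1 K is a change of 1.8°R, so per K the value is 22.3 × 1.8 = 40.140.

40.140 ppm/K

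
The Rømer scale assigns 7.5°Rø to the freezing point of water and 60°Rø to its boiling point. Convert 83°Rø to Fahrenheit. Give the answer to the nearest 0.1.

290.9°F

Linear interpolation between the fixed points: C = (83 - 7.5) × 100 / (60 - 7.5) = 143.8095°C.
Then 143.8095 × 1.8 + 32 = 290.9°F.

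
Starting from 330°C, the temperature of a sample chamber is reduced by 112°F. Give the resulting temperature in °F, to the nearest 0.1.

The 112°F change is an interval, so only the factor 5/9 applies: -112 × 5/9 = -62.2222°C.
Final Celsius temperature: 330.0000 - 62.2222 = 267.7778°C.
In Fahrenheit: 267.7778 × 1.8 + 32 = 514.0°F.

514.0°F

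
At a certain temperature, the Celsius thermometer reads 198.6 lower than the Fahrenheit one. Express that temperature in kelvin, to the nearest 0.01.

Let x be the Fahrenheit reading; then the Celsius reading is 5/9·x - 17.7778.
(5/9·x - 17.7778) - x = -198.6  ⇒  (-4/9)·x = -180.822  ⇒  x = 406.8500°F.
In Celsius: (406.85 - 32) × 5/9 = 208.2500°C.
In kelvin: 208.2500 + 273.15 = 481.40 K.

481.40 K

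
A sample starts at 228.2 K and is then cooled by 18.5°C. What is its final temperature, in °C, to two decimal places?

-63.45°C

Initial temperature in Celsius: 228.2 - 273.15 = -44.9500°C.
Final Celsius temperature: -44.9500 - 18.5000 = -63.4500°C.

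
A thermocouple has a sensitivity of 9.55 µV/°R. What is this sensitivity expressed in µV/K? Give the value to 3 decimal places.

17.190 µV/K

The quantity depends on a temperature interval, so only the ratio of degree sizes applies; the offset between the scales is irrelevant.
A change of 1 K is a change of 1.8°R, so per K the value is 9.55 × 1.8 = 17.190.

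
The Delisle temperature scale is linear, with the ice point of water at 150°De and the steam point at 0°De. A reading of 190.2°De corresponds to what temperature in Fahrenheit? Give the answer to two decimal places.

Linear interpolation between the fixed points: C = (190.2 - 150) × 100 / (0 - 150) = -26.8000°C.
Then -26.8000 × 1.8 + 32 = -16.24°F.

-16.24°F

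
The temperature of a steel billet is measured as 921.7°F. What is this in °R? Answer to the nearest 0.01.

In Celsius: (921.7 - 32) × 5/9 = 494.2778°C.
In Rankine: 494.2778 × 1.8 + 491.67 = 1381.37°R.

1381.37°R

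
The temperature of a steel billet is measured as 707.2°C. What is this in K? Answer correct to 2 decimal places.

In kelvin: 707.2000 + 273.15 = 980.35 K.

980.35 K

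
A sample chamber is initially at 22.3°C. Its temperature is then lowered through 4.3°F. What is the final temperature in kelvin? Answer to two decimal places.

293.06 K

The 4.3°F change is an interval, so only the factor 5/9 applies: -4.3 × 5/9 = -2.3889°C.
Final Celsius temperature: 22.3000 - 2.3889 = 19.9111°C.
In kelvin: 19.9111 + 273.15 = 293.06 K.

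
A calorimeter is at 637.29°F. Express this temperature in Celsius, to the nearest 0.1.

In Celsius: (637.29 - 32) × 5/9 = 336.2722°C.

336.3°C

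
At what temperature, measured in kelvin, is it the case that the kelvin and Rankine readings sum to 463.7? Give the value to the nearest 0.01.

Let K be the kelvin reading. The Rankine reading is R = 1.8·K.
Require K + R = 463.7: (2.8)·K = 463.7.
K = (463.7) / (2.8) = 165.61.

165.61 K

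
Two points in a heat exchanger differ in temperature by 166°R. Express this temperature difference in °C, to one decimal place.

Only the scale ratio 5/9 matters for a change in temperature.
166 × 5/9 = 92.2.

92.2°C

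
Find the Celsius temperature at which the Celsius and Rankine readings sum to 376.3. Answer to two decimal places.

-41.20°C

Let C be the Celsius reading. The Rankine reading is R = 1.8·C + 491.67.
Require C + R = 376.3: (2.8)·C + 491.67 = 376.3.
C = (376.3 - 491.67) / (2.8) = -41.20.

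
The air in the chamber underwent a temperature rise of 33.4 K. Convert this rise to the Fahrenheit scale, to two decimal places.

For a temperature interval the offset drops out; only the factor 1.8 applies.
33.4 × 1.8 = 60.12.

60.12°F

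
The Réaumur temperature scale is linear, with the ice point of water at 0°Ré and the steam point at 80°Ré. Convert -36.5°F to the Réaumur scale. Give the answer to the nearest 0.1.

-30.4°Ré

First in Celsius: (-36.5 - 32) × 5/9 = -38.0556°C.
Linearly onto the Réaumur scale: 0 + (-38.0556 / 100) × (80 - 0) = -30.4°Ré.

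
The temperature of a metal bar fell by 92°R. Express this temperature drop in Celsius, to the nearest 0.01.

51.11°C

For a temperature interval the offset drops out; only the factor 5/9 applies.
92 × 5/9 = 51.11.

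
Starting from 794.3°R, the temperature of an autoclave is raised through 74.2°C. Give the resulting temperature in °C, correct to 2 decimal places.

Initial temperature in Celsius: (794.3 - 491.67) × 5/9 = 168.1278°C.
Final Celsius temperature: 168.1278 + 74.2000 = 242.3278°C.

242.33°C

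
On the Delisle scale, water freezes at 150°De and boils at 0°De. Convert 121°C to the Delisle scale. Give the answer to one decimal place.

Linearly onto the Delisle scale: 150 + (121.0000 / 100) × (0 - 150) = -31.5°De.

-31.5°De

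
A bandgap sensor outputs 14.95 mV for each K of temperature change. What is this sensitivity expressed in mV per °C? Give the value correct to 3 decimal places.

The quantity depends on a temperature interval, so only the ratio of degree sizes applies; the offset between the scales is irrelevant.
A change of 1°C is a change of 1 K, so per °C the value is 14.95 × 1 = 14.950.

14.950 mV per °C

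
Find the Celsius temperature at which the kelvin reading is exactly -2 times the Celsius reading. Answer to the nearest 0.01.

-91.05°C

Let C be the Celsius reading. The kelvin reading is K = 1·C + 273.15.
Require K = -2·C: 1·C + 273.15 = -2·C.
(3)·C = -273.15  ⇒  C = -91.05.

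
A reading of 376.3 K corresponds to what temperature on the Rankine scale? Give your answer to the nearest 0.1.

In Celsius: 376.3 - 273.15 = 103.1500°C.
In Rankine: 103.1500 × 1.8 + 491.67 = 677.3°R.

677.3°R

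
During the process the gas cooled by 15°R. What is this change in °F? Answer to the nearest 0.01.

Rankine and Fahrenheit degrees are the same size, so the interval is unchanged: 15.00.

15.00°F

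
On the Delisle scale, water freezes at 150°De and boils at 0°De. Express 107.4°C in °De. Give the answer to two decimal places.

Linearly onto the Delisle scale: 150 + (107.4000 / 100) × (0 - 150) = -11.10°De.

-11.10°De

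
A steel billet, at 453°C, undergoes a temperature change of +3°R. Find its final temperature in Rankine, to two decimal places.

The 3°R change is an interval, so only the factor 5/9 applies: +3 × 5/9 = +1.6667°C.
Final Celsius temperature: 453.0000 + 1.6667 = 454.6667°C.
In Rankine: 454.6667 × 1.8 + 491.67 = 1310.07°R.

1310.07°R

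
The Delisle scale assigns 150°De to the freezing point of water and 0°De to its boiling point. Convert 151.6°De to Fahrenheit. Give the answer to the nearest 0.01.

Linear interpolation between the fixed points: C = (151.6 - 150) × 100 / (0 - 150) = -1.0667°C.
Then -1.0667 × 1.8 + 32 = 30.08°F.

30.08°F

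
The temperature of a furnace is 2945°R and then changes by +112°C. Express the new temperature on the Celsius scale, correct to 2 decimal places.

Initial temperature in Celsius: (2945 - 491.67) × 5/9 = 1362.9611°C.
Final Celsius temperature: 1362.9611 + 112.0000 = 1474.9611°C.

1474.96°C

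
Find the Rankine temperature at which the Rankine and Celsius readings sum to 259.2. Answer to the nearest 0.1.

Let R be the Rankine reading. The Celsius reading is C = 5/9·R - 273.15.
Require R + C = 259.2: (14/9)·R - 273.15 = 259.2.
R = (259.2 + 273.15) / (14/9) = 342.2.

342.2°R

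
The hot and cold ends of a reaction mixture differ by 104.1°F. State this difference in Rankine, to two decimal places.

104.10°R

Fahrenheit and Rankine degrees are the same size, so the interval is unchanged: 104.10.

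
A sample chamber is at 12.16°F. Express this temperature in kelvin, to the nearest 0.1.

In Celsius: (12.16 - 32) × 5/9 = -11.0222°C.
In kelvin: -11.0222 + 273.15 = 262.1 K.

262.1 K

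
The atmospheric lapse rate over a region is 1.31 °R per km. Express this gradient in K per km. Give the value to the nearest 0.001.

0.728 K/km

Since only a temperature interval is involved, the additive offset between the scales drops out.
A change of 1°R is a change of 5/9 K, so 1.31 × 5/9 = 0.728.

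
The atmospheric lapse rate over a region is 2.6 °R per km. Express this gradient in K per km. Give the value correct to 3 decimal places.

Since only a temperature interval is involved, the additive offset between the scales drops out.
A change of 1°R is a change of 5/9 K, so 2.6 × 5/9 = 1.444.

1.444 K/km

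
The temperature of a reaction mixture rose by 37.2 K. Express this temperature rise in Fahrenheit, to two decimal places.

Only the scale ratio 1.8 matters for a change in temperature.
37.2 × 1.8 = 66.96.

66.96°F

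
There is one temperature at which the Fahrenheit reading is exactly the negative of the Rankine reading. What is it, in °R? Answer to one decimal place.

229.8°R

Let R be the Rankine reading. The Fahrenheit reading is F = 1·R - 459.67.
Require F = -1·R: 1·R - 459.67 = -1·R.
(2)·R = 459.67  ⇒  R = 229.8.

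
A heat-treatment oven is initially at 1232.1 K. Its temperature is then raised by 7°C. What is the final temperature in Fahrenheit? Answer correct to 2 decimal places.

Initial temperature in Celsius: 1232.1 - 273.15 = 958.9500°C.
Final Celsius temperature: 958.9500 + 7.0000 = 965.9500°C.
In Fahrenheit: 965.9500 × 1.8 + 32 = 1770.71°F.

1770.71°F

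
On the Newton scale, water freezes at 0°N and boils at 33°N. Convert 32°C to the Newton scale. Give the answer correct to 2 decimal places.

10.56°N

Linearly onto the Newton scale: 0 + (32.0000 / 100) × (33 - 0) = 10.56°N.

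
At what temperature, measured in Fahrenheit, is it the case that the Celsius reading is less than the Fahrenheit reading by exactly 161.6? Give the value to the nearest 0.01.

323.60°F

Let F be the Fahrenheit reading. The Celsius reading is C = 5/9·F - 17.7778.
Require C - F = -161.6: (-4/9)·F - 17.7778 = -161.6.
F = (-161.6 + 17.7778) / (-4/9) = 323.60.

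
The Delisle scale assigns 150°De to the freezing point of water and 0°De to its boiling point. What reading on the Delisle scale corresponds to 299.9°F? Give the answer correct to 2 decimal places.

-73.25°De

First in Celsius: (299.9 - 32) × 5/9 = 148.8333°C.
Linearly onto the Delisle scale: 150 + (148.8333 / 100) × (0 - 150) = -73.25°De.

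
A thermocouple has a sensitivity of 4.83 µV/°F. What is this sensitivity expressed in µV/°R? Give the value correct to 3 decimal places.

The quantity depends on a temperature interval, so only the ratio of degree sizes applies; the offset between the scales is irrelevant.
A change of 1°R is a change of 1°F, so per °R the value is 4.83 × 1 = 4.830.

4.830 µV/°R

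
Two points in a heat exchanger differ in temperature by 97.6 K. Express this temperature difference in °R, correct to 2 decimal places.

175.68°R

Only the scale ratio 1.8 matters for a change in temperature.
97.6 × 1.8 = 175.68.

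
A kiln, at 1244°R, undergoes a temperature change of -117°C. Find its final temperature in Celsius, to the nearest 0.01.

300.96°C

Initial temperature in Celsius: (1244 - 491.67) × 5/9 = 417.9611°C.
Final Celsius temperature: 417.9611 - 117.0000 = 300.9611°C.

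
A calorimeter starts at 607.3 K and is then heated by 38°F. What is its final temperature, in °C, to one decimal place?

355.3°C

Initial temperature in Celsius: 607.3 - 273.15 = 334.1500°C.
The 38°F change is an interval, so only the factor 5/9 applies: +38 × 5/9 = +21.1111°C.
Final Celsius temperature: 334.1500 + 21.1111 = 355.2611°C.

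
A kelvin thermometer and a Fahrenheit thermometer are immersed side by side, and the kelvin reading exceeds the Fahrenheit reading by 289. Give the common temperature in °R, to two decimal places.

384.01°R

Let x be the kelvin reading; then the Fahrenheit reading is 1.8·x - 459.67.
(1.8·x - 459.67) - x = -289  ⇒  (0.8)·x = 170.67  ⇒  x = 213.3375 K.
In Celsius: 213.3375 - 273.15 = -59.8125°C.
In Rankine: -59.8125 × 1.8 + 491.67 = 384.01°R.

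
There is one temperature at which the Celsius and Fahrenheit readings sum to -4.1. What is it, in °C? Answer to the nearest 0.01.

-12.89°C

Let C be the Celsius reading. The Fahrenheit reading is F = 1.8·C + 32.
Require C + F = -4.1: (2.8)·C + 32 = -4.1.
C = (-4.1 - 32) / (2.8) = -12.89.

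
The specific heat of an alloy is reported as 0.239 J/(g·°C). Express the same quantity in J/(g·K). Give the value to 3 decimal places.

0.239 J/(g·K)

Since only a temperature interval is involved, the additive offset between the scales drops out.
A change of 1 K is a change of 1°C, so per K the value is 0.239 × 1 = 0.239.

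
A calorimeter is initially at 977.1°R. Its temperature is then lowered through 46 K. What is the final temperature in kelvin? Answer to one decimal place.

496.8 K

Initial temperature in Celsius: (977.1 - 491.67) × 5/9 = 269.6833°C.
The 46 K change is an interval; Kelvin and Celsius degrees are the same size, so ΔC = -46°C.
Final Celsius temperature: 269.6833 - 46.0000 = 223.6833°C.
In kelvin: 223.6833 + 273.15 = 496.8 K.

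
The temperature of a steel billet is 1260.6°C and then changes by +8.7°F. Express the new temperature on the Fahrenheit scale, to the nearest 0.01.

The 8.7°F change is an interval, so only the factor 5/9 applies: +8.7 × 5/9 = +4.8333°C.
Final Celsius temperature: 1260.6000 + 4.8333 = 1265.4333°C.
In Fahrenheit: 1265.4333 × 1.8 + 32 = 2309.78°F.

2309.78°F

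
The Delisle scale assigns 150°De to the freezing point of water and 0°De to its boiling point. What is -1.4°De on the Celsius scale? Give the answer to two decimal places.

Linear interpolation between the fixed points: C = (-1.4 - 150) × 100 / (0 - 150) = 100.9333°C.

100.93°C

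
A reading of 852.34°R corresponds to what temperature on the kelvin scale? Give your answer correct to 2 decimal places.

In Celsius: (852.34 - 491.67) × 5/9 = 200.3722°C.
In kelvin: 200.3722 + 273.15 = 473.52 K.

473.52 K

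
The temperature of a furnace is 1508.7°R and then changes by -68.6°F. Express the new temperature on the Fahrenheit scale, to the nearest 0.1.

Initial temperature in Celsius: (1508.7 - 491.67) × 5/9 = 565.0167°C.
The 68.6°F change is an interval, so only the factor 5/9 applies: -68.6 × 5/9 = -38.1111°C.
Final Celsius temperature: 565.0167 - 38.1111 = 526.9056°C.
In Fahrenheit: 526.9056 × 1.8 + 32 = 980.4°F.

980.4°F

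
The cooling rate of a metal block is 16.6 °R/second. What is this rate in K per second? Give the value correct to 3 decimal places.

9.222 K/second

The quantity depends on a temperature interval, so only the ratio of degree sizes applies; the offset between the scales is irrelevant.
A change of 1°R is a change of 5/9 K, so 16.6 × 5/9 = 9.222.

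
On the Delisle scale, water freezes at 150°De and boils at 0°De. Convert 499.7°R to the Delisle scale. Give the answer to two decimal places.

First in Celsius: (499.7 - 491.67) × 5/9 = 4.4611°C.
Linearly onto the Delisle scale: 150 + (4.4611 / 100) × (0 - 150) = 143.31°De.

143.31°De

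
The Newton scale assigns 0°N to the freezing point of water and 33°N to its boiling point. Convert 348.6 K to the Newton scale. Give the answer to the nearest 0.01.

First in Celsius: 348.6 - 273.15 = 75.4500°C.
Linearly onto the Newton scale: 0 + (75.4500 / 100) × (33 - 0) = 24.90°N.

24.90°N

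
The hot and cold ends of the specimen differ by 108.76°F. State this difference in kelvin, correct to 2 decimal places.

60.42 K

An interval of 1°F corresponds to 5/9 K.
108.76 × 5/9 = 60.42.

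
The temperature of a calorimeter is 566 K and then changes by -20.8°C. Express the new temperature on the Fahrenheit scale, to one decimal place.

521.7°F

Initial temperature in Celsius: 566 - 273.15 = 292.8500°C.
Final Celsius temperature: 292.8500 - 20.8000 = 272.0500°C.
In Fahrenheit: 272.0500 × 1.8 + 32 = 521.7°F.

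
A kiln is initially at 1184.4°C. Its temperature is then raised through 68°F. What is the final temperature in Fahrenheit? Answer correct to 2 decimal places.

2231.92°F

The 68°F change is an interval, so only the factor 5/9 applies: +68 × 5/9 = +37.7778°C.
Final Celsius temperature: 1184.4000 + 37.7778 = 1222.1778°C.
In Fahrenheit: 1222.1778 × 1.8 + 32 = 2231.92°F.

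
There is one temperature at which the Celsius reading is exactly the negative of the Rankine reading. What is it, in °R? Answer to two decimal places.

Let R be the Rankine reading. The Celsius reading is C = 5/9·R - 273.15.
Require C = -1·R: 5/9·R - 273.15 = -1·R.
(14/9)·R = 273.15  ⇒  R = 175.60.

175.60°R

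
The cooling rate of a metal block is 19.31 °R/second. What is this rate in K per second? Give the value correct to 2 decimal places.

Since only a temperature interval is involved, the additive offset between the scales drops out.
A change of 1°R is a change of 5/9 K, so 19.31 × 5/9 = 10.73.

10.73 K/second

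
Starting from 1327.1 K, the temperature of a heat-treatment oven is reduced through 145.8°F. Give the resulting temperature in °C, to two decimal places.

972.95°C

Initial temperature in Celsius: 1327.1 - 273.15 = 1053.9500°C.
The 145.8°F change is an interval, so only the factor 5/9 applies: -145.8 × 5/9 = -81.0000°C.
Final Celsius temperature: 1053.9500 - 81.0000 = 972.9500°C.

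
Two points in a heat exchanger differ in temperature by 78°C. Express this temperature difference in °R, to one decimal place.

140.4°R

Only the scale ratio 1.8 matters for a change in temperature.
78 × 1.8 = 140.4.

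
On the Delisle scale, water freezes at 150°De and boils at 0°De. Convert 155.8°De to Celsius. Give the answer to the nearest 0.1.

-3.9°C

Linear interpolation between the fixed points: C = (155.8 - 150) × 100 / (0 - 150) = -3.8667°C.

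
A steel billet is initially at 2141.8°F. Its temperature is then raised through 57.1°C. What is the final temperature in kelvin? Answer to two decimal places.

Initial temperature in Celsius: (2141.8 - 32) × 5/9 = 1172.1111°C.
Final Celsius temperature: 1172.1111 + 57.1000 = 1229.2111°C.
In kelvin: 1229.2111 + 273.15 = 1502.36 K.

1502.36 K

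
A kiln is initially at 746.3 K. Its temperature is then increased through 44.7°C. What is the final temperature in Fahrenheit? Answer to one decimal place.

Initial temperature in Celsius: 746.3 - 273.15 = 473.1500°C.
Final Celsius temperature: 473.1500 + 44.7000 = 517.8500°C.
In Fahrenheit: 517.8500 × 1.8 + 32 = 964.1°F.

964.1°F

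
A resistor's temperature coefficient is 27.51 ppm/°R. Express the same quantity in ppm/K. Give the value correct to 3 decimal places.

Since only a temperature interval is involved, the additive offset between the scales drops out.
A change of 1 K is a change of 1.8°R, so per K the value is 27.51 × 1.8 = 49.518.

49.518 ppm/K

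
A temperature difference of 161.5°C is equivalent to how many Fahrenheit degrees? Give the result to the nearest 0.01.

290.70°F

Only the scale ratio 1.8 matters for a change in temperature.
161.5 × 1.8 = 290.70.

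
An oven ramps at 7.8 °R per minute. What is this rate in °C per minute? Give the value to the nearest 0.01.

Since only a temperature interval is involved, the additive offset between the scales drops out.
A change of 1°R is a change of 5/9°C, so 7.8 × 5/9 = 4.33.

4.33 °C/minute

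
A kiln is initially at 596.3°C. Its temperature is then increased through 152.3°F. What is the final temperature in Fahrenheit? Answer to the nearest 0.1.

The 152.3°F change is an interval, so only the factor 5/9 applies: +152.3 × 5/9 = +84.6111°C.
Final Celsius temperature: 596.3000 + 84.6111 = 680.9111°C.
In Fahrenheit: 680.9111 × 1.8 + 32 = 1257.6°F.

1257.6°F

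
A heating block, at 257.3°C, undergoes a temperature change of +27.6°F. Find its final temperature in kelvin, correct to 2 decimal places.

545.78 K

The 27.6°F change is an interval, so only the factor 5/9 applies: +27.6 × 5/9 = +15.3333°C.
Final Celsius temperature: 257.3000 + 15.3333 = 272.6333°C.
In kelvin: 272.6333 + 273.15 = 545.78 K.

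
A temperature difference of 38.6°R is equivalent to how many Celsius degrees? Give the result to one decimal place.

21.4°C

Only the scale ratio 5/9 matters for a change in temperature.
38.6 × 5/9 = 21.4.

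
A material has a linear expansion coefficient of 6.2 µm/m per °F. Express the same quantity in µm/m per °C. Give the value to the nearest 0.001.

11.160 µm/m per °C

The quantity depends on a temperature interval, so only the ratio of degree sizes applies; the offset between the scales is irrelevant.
A change of 1°C is a change of 1.8°F, so per °C the value is 6.2 × 1.8 = 11.160.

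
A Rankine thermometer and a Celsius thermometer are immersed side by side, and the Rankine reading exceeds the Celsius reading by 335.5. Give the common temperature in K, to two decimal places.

77.94 K

Let x be the Rankine reading; then the Celsius reading is 5/9·x - 273.15.
(5/9·x - 273.15) - x = -335.5  ⇒  (-4/9)·x = -62.35  ⇒  x = 140.2875°R.
In Celsius: (140.2875 - 491.67) × 5/9 = -195.2125°C.
In kelvin: -195.2125 + 273.15 = 77.94 K.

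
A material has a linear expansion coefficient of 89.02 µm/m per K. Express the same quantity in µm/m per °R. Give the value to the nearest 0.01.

Since only a temperature interval is involved, the additive offset between the scales drops out.
A change of 1°R is a change of 5/9 K, so per °R the value is 89.02 × 5/9 = 49.46.

49.46 µm/m per °R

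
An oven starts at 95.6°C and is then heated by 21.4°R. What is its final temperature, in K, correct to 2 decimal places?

The 21.4°R change is an interval, so only the factor 5/9 applies: +21.4 × 5/9 = +11.8889°C.
Final Celsius temperature: 95.6000 + 11.8889 = 107.4889°C.
In kelvin: 107.4889 + 273.15 = 380.64 K.

380.64 K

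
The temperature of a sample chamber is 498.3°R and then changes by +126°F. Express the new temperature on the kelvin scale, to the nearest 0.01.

Initial temperature in Celsius: (498.3 - 491.67) × 5/9 = 3.6833°C.
The 126°F change is an interval, so only the factor 5/9 applies: +126 × 5/9 = +70.0000°C.
Final Celsius temperature: 3.6833 + 70.0000 = 73.6833°C.
In kelvin: 73.6833 + 273.15 = 346.83 K.

346.83 K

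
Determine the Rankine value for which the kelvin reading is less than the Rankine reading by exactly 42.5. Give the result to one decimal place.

Let R be the Rankine reading. The kelvin reading is K = 5/9·R.
Require K - R = -42.5: (-4/9)·R = -42.5.
R = (-42.5) / (-4/9) = 95.6.

95.6°R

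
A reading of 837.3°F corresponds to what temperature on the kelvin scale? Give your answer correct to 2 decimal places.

In Celsius: (837.3 - 32) × 5/9 = 447.3889°C.
In kelvin: 447.3889 + 273.15 = 720.54 K.

720.54 K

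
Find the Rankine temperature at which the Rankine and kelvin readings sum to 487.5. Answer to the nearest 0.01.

Let R be the Rankine reading. The kelvin reading is K = 5/9·R.
Require R + K = 487.5: (14/9)·R = 487.5.
R = (487.5) / (14/9) = 313.39.

313.39°R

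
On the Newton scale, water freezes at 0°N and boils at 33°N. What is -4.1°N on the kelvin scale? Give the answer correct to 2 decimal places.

Linear interpolation between the fixed points: C = (-4.1 - 0) × 100 / (33 - 0) = -12.4242°C.
Then -12.4242 + 273.15 = 260.73 K.

260.73 K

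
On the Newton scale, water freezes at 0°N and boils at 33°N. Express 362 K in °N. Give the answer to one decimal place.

29.3°N

First in Celsius: 362 - 273.15 = 88.8500°C.
Linearly onto the Newton scale: 0 + (88.8500 / 100) × (33 - 0) = 29.3°N.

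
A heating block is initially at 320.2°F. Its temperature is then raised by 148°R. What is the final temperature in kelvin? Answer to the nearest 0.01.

Initial temperature in Celsius: (320.2 - 32) × 5/9 = 160.1111°C.
The 148°R change is an interval, so only the factor 5/9 applies: +148 × 5/9 = +82.2222°C.
Final Celsius temperature: 160.1111 + 82.2222 = 242.3333°C.
In kelvin: 242.3333 + 273.15 = 515.48 K.

515.48 K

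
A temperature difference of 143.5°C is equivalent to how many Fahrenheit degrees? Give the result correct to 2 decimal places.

For a temperature interval the offset drops out; only the factor 1.8 applies.
143.5 × 1.8 = 258.30.

258.30°F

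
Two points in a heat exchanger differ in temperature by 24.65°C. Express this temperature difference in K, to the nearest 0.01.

24.65 K

Celsius and kelvin degrees are the same size, so the interval is unchanged: 24.65.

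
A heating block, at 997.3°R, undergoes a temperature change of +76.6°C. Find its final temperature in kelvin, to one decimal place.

630.7 K

Initial temperature in Celsius: (997.3 - 491.67) × 5/9 = 280.9056°C.
Final Celsius temperature: 280.9056 + 76.6000 = 357.5056°C.
In kelvin: 357.5056 + 273.15 = 630.7 K.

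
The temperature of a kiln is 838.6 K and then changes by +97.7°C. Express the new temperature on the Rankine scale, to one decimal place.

1685.3°R

Initial temperature in Celsius: 838.6 - 273.15 = 565.4500°C.
Final Celsius temperature: 565.4500 + 97.7000 = 663.1500°C.
In Rankine: 663.1500 × 1.8 + 491.67 = 1685.3°R.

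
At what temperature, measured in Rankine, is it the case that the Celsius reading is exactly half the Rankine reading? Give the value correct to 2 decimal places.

Let R be the Rankine reading. The Celsius reading is C = 5/9·R - 273.15.
Require C = 0.5·R: 5/9·R - 273.15 = 0.5·R.
(1/18)·R = 273.15  ⇒  R = 4916.70.

4916.70°R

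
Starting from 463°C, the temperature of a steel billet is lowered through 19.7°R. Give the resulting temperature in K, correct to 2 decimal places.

725.21 K

The 19.7°R change is an interval, so only the factor 5/9 applies: -19.7 × 5/9 = -10.9444°C.
Final Celsius temperature: 463.0000 - 10.9444 = 452.0556°C.
In kelvin: 452.0556 + 273.15 = 725.21 K.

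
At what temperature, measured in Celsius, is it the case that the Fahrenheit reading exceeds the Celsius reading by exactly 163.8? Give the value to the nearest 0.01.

164.75°C

Let C be the Celsius reading. The Fahrenheit reading is F = 1.8·C + 32.
Require F - C = 163.8: (0.8)·C + 32 = 163.8.
C = (163.8 - 32) / (0.8) = 164.75.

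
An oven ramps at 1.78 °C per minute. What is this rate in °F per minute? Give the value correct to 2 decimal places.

Since only a temperature interval is involved, the additive offset between the scales drops out.
A change of 1°C is a change of 1.8°F, so 1.78 × 1.8 = 3.20.

3.20 °F/minute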